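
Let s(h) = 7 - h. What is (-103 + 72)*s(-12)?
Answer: -589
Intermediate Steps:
(-103 + 72)*s(-12) = (-103 + 72)*(7 - 1*(-12)) = -31*(7 + 12) = -31*19 = -589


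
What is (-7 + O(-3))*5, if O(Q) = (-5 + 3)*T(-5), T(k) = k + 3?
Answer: -15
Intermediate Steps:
T(k) = 3 + k
O(Q) = 4 (O(Q) = (-5 + 3)*(3 - 5) = -2*(-2) = 4)
(-7 + O(-3))*5 = (-7 + 4)*5 = -3*5 = -15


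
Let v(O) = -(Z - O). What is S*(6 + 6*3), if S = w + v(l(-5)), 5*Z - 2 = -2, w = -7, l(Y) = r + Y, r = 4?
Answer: -192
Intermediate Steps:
l(Y) = 4 + Y
Z = 0 (Z = ⅖ + (⅕)*(-2) = ⅖ - ⅖ = 0)
v(O) = O (v(O) = -(0 - O) = -(-1)*O = O)
S = -8 (S = -7 + (4 - 5) = -7 - 1 = -8)
S*(6 + 6*3) = -8*(6 + 6*3) = -8*(6 + 18) = -8*24 = -192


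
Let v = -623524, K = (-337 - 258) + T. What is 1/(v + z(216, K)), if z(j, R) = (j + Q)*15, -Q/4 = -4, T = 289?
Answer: -1/620044 ≈ -1.6128e-6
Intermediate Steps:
K = -306 (K = (-337 - 258) + 289 = -595 + 289 = -306)
Q = 16 (Q = -4*(-4) = 16)
z(j, R) = 240 + 15*j (z(j, R) = (j + 16)*15 = (16 + j)*15 = 240 + 15*j)
1/(v + z(216, K)) = 1/(-623524 + (240 + 15*216)) = 1/(-623524 + (240 + 3240)) = 1/(-623524 + 3480) = 1/(-620044) = -1/620044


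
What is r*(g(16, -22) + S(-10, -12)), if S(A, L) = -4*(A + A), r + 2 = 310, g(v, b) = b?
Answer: 17864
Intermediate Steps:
r = 308 (r = -2 + 310 = 308)
S(A, L) = -8*A
r*(g(16, -22) + S(-10, -12)) = 308*(-22 - 8*(-10)) = 308*(-22 + 80) = 308*58 = 17864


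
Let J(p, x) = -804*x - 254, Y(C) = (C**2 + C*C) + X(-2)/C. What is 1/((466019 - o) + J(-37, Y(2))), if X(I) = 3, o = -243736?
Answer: 1/701863 ≈ 1.4248e-6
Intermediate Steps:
Y(C) = 2*C**2 + 3/C (Y(C) = (C**2 + C*C) + 3/C = (C**2 + C**2) + 3/C = 2*C**2 + 3/C)
J(p, x) = -254 - 804*x
1/((466019 - o) + J(-37, Y(2))) = 1/((466019 - 1*(-243736)) + (-254 - 804*(3 + 2*2**3)/2)) = 1/((466019 + 243736) + (-254 - 402*(3 + 2*8))) = 1/(709755 + (-254 - 402*(3 + 16))) = 1/(709755 + (-254 - 402*19)) = 1/(709755 + (-254 - 804*19/2)) = 1/(709755 + (-254 - 7638)) = 1/(709755 - 7892) = 1/701863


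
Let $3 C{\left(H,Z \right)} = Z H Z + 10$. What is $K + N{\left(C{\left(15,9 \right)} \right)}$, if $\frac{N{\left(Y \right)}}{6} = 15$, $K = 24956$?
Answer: $25046$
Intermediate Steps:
$C{\left(H,Z \right)} = \frac{10}{3} + \frac{H Z^{2}}{3}$ ($C{\left(H,Z \right)} = \frac{Z H Z + 10}{3} = \frac{H Z Z + 10}{3} = \frac{H Z^{2} + 10}{3} = \frac{10 + H Z^{2}}{3} = \frac{10}{3} + \frac{H Z^{2}}{3}$)
$N{\left(Y \right)} = 90$ ($N{\left(Y \right)} = 6 \cdot 15 = 90$)
$K + N{\left(C{\left(15,9 \right)} \right)} = 24956 + 90 = 25046$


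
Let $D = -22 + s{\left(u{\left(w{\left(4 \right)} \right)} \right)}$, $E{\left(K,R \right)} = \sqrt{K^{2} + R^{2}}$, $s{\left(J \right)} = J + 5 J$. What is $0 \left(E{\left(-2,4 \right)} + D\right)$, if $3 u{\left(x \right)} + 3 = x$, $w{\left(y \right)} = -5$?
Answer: $0$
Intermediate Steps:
$u{\left(x \right)} = -1 + \frac{x}{3}$
$s{\left(J \right)} = 6 J$
$D = -38$ ($D = -22 + 6 \left(-1 + \frac{1}{3} \left(-5\right)\right) = -22 + 6 \left(-1 - \frac{5}{3}\right) = -22 + 6 \left(- \frac{8}{3}\right) = -22 - 16 = -38$)
$0 \left(E{\left(-2,4 \right)} + D\right) = 0 \left(\sqrt{\left(-2\right)^{2} + 4^{2}} - 38\right) = 0 \left(\sqrt{4 + 16} - 38\right) = 0 \left(\sqrt{20} - 38\right) = 0 \left(2 \sqrt{5} - 38\right) = 0 \left(-38 + 2 \sqrt{5}\right) = 0$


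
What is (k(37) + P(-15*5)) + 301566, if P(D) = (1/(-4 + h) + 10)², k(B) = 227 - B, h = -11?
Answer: 67917301/225 ≈ 3.0185e+5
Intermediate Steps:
P(D) = 22201/225 (P(D) = (1/(-4 - 11) + 10)² = (1/(-15) + 10)² = (-1/15 + 10)² = (149/15)² = 22201/225)
(k(37) + P(-15*5)) + 301566 = ((227 - 1*37) + 22201/225) + 301566 = ((227 - 37) + 22201/225) + 301566 = (190 + 22201/225) + 301566 = 64951/225 + 301566 = 67917301/225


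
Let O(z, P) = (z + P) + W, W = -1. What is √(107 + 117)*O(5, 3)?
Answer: 28*√14 ≈ 104.77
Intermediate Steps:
O(z, P) = -1 + P + z (O(z, P) = (z + P) - 1 = (P + z) - 1 = -1 + P + z)
√(107 + 117)*O(5, 3) = √(107 + 117)*(-1 + 3 + 5) = √224*7 = (4*√14)*7 = 28*√14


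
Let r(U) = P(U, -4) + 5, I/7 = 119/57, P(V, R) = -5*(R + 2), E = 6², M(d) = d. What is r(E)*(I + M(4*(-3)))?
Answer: 745/19 ≈ 39.211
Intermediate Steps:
E = 36
P(V, R) = -10 - 5*R (P(V, R) = -5*(2 + R) = -10 - 5*R)
I = 833/57 (I = 7*(119/57) = 833/57 ≈ 14.614)
r(U) = 15 (r(U) = (-10 - 5*(-4)) + 5 = (-10 + 20) + 5 = 10 + 5 = 15)
r(E)*(I + M(4*(-3))) = 15*(833/57 + 4*(-3)) = 15*(833/57 - 12) = 15*(149/57) = 745/19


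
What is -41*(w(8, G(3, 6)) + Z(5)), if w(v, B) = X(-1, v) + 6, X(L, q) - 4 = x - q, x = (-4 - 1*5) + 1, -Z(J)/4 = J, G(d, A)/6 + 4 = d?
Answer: 1066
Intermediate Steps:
G(d, A) = -24 + 6*d
Z(J) = -4*J
x = -8 (x = (-4 - 5) + 1 = -9 + 1 = -8)
X(L, q) = -4 - q (X(L, q) = 4 + (-8 - q) = -4 - q)
w(v, B) = 2 - v (w(v, B) = (-4 - v) + 6 = 2 - v)
-41*(w(8, G(3, 6)) + Z(5)) = -41*((2 - 1*8) - 4*5) = -41*((2 - 8) - 20) = -41*(-6 - 20) = -41*(-26) = 1066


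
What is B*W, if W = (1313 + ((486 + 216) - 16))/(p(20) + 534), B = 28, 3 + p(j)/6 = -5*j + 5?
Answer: -27986/27 ≈ -1036.5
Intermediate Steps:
p(j) = 12 - 30*j (p(j) = -18 + 6*(-5*j + 5) = -18 + 6*(5 - 5*j) = -18 + (30 - 30*j) = 12 - 30*j)
W = -1999/54 (W = (1313 + ((486 + 216) - 16))/((12 - 30*20) + 534) = (1313 + (702 - 16))/((12 - 600) + 534) = (1313 + 686)/(-588 + 534) = 1999/(-54) = 1999*(-1/54) = -1999/54 ≈ -37.018)
B*W = 28*(-1999/54) = -27986/27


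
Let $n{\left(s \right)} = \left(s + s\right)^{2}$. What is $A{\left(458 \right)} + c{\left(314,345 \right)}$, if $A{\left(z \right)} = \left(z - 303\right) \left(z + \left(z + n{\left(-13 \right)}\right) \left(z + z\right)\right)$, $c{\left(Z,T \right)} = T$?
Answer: $161076655$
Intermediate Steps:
$n{\left(s \right)} = 4 s^{2}$ ($n{\left(s \right)} = \left(2 s\right)^{2} = 4 s^{2}$)
$A{\left(z \right)} = \left(-303 + z\right) \left(z + 2 z \left(676 + z\right)\right)$ ($A{\left(z \right)} = \left(z - 303\right) \left(z + \left(z + 4 \left(-13\right)^{2}\right) \left(z + z\right)\right) = \left(-303 + z\right) \left(z + \left(z + 4 \cdot 169\right) 2 z\right) = \left(-303 + z\right) \left(z + \left(z + 676\right) 2 z\right) = \left(-303 + z\right) \left(z + \left(676 + z\right) 2 z\right) = \left(-303 + z\right) \left(z + 2 z \left(676 + z\right)\right)$)
$A{\left(458 \right)} + c{\left(314,345 \right)} = 458 \left(-409959 + 2 \cdot 458^{2} + 747 \cdot 458\right) + 345 = 458 \left(-409959 + 2 \cdot 209764 + 342126\right) + 345 = 458 \left(-409959 + 419528 + 342126\right) + 345 = 458 \cdot 351695 + 345 = 161076310 + 345 = 161076655$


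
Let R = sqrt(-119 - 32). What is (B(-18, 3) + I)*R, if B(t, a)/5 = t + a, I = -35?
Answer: -110*I*sqrt(151) ≈ -1351.7*I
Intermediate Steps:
R = I*sqrt(151) (R = sqrt(-151) = I*sqrt(151) ≈ 12.288*I)
B(t, a) = 5*a + 5*t (B(t, a) = 5*(t + a) = 5*(a + t) = 5*a + 5*t)
(B(-18, 3) + I)*R = ((5*3 + 5*(-18)) - 35)*(I*sqrt(151)) = ((15 - 90) - 35)*(I*sqrt(151)) = (-75 - 35)*(I*sqrt(151)) = -110*I*sqrt(151)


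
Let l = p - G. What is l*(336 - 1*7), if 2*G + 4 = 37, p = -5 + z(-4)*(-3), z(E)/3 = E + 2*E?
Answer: 56917/2 ≈ 28459.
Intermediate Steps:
z(E) = 9*E (z(E) = 3*(E + 2*E) = 3*(3*E) = 9*E)
p = 103 (p = -5 + (9*(-4))*(-3) = -5 - 36*(-3) = -5 + 108 = 103)
G = 33/2 (G = -2 + (½)*37 = -2 + 37/2 = 33/2 ≈ 16.500)
l = 173/2 (l = 103 - 1*33/2 = 103 - 33/2 = 173/2 ≈ 86.500)
l*(336 - 1*7) = 173*(336 - 1*7)/2 = 173*(336 - 7)/2 = (173/2)*329 = 56917/2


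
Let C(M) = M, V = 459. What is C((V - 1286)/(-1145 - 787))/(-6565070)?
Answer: -827/12683715240 ≈ -6.5202e-8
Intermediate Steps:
C((V - 1286)/(-1145 - 787))/(-6565070) = ((459 - 1286)/(-1145 - 787))/(-6565070) = -827/(-1932)*(-1/6565070) = -827*(-1/1932)*(-1/6565070) = (827/1932)*(-1/6565070) = -827/12683715240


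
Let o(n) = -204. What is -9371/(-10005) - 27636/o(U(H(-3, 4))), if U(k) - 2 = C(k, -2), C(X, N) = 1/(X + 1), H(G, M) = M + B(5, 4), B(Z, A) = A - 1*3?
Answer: 23200822/170085 ≈ 136.41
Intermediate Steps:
B(Z, A) = -3 + A (B(Z, A) = A - 3 = -3 + A)
H(G, M) = 1 + M (H(G, M) = M + (-3 + 4) = M + 1 = 1 + M)
C(X, N) = 1/(1 + X)
U(k) = 2 + 1/(1 + k)
-9371/(-10005) - 27636/o(U(H(-3, 4))) = -9371/(-10005) - 27636/(-204) = -9371*(-1/10005) - 27636*(-1/204) = 9371/10005 + 2303/17 = 23200822/170085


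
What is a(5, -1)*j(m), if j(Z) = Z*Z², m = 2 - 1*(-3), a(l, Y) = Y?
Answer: -125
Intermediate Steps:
m = 5 (m = 2 + 3 = 5)
j(Z) = Z³
a(5, -1)*j(m) = -1*5³ = -1*125 = -125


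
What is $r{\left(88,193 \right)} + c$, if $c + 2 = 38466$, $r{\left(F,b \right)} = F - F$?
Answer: $38464$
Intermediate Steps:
$r{\left(F,b \right)} = 0$
$c = 38464$ ($c = -2 + 38466 = 38464$)
$r{\left(88,193 \right)} + c = 0 + 38464 = 38464$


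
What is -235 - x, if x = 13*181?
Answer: -2588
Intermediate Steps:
x = 2353
-235 - x = -235 - 1*2353 = -235 - 2353 = -2588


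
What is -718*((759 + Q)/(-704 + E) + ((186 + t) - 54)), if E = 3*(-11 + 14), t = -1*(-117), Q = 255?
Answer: -123525438/695 ≈ -1.7773e+5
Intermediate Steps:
t = 117
E = 9 (E = 3*3 = 9)
-718*((759 + Q)/(-704 + E) + ((186 + t) - 54)) = -718*((759 + 255)/(-704 + 9) + ((186 + 117) - 54)) = -718*(1014/(-695) + (303 - 54)) = -718*(1014*(-1/695) + 249) = -718*(-1014/695 + 249) = -718*172041/695 = -123525438/695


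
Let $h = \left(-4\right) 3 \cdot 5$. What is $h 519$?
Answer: $-31140$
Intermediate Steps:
$h = -60$ ($h = \left(-12\right) 5 = -60$)
$h 519 = \left(-60\right) 519 = -31140$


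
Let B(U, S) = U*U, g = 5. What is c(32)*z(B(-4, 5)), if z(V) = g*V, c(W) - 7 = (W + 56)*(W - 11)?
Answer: 148400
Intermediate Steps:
B(U, S) = U²
c(W) = 7 + (-11 + W)*(56 + W) (c(W) = 7 + (W + 56)*(W - 11) = 7 + (56 + W)*(-11 + W) = 7 + (-11 + W)*(56 + W))
z(V) = 5*V
c(32)*z(B(-4, 5)) = (-609 + 32² + 45*32)*(5*(-4)²) = (-609 + 1024 + 1440)*(5*16) = 1855*80 = 148400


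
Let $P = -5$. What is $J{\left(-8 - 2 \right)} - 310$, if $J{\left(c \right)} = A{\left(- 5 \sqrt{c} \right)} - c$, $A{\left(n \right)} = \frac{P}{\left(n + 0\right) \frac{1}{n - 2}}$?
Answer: $-305 + \frac{i \sqrt{10}}{5} \approx -305.0 + 0.63246 i$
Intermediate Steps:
$A{\left(n \right)} = - \frac{5 \left(-2 + n\right)}{n}$ ($A{\left(n \right)} = - \frac{5}{\left(n + 0\right) \frac{1}{n - 2}} = - \frac{5}{n \frac{1}{-2 + n}} = - 5 \frac{-2 + n}{n} = - \frac{5 \left(-2 + n\right)}{n}$)
$J{\left(c \right)} = -5 - c - \frac{2}{\sqrt{c}}$ ($J{\left(c \right)} = \left(-5 + \frac{10}{\left(-5\right) \sqrt{c}}\right) - c = \left(-5 + 10 \left(- \frac{1}{5 \sqrt{c}}\right)\right) - c = \left(-5 - \frac{2}{\sqrt{c}}\right) - c = -5 - c - \frac{2}{\sqrt{c}}$)
$J{\left(-8 - 2 \right)} - 310 = \left(-5 - \left(-8 - 2\right) - \frac{2}{\sqrt{-8 - 2}}\right) - 310 = \left(-5 - -10 - \frac{2}{i \sqrt{10}}\right) - 310 = \left(-5 + 10 - 2 \left(- \frac{i \sqrt{10}}{10}\right)\right) - 310 = \left(-5 + 10 + \frac{i \sqrt{10}}{5}\right) - 310 = \left(5 + \frac{i \sqrt{10}}{5}\right) - 310 = -305 + \frac{i \sqrt{10}}{5}$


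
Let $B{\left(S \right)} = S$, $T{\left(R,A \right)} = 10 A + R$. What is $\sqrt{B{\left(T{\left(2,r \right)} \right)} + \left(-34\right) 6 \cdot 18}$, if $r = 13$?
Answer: $2 i \sqrt{885} \approx 59.498 i$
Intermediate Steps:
$T{\left(R,A \right)} = R + 10 A$
$\sqrt{B{\left(T{\left(2,r \right)} \right)} + \left(-34\right) 6 \cdot 18} = \sqrt{\left(2 + 10 \cdot 13\right) + \left(-34\right) 6 \cdot 18} = \sqrt{\left(2 + 130\right) - 3672} = \sqrt{132 - 3672} = \sqrt{-3540} = 2 i \sqrt{885}$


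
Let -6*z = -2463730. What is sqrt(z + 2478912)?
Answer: sqrt(26005803)/3 ≈ 1699.9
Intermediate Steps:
z = 1231865/3 (z = -1/6*(-2463730) = 1231865/3 ≈ 4.1062e+5)
sqrt(z + 2478912) = sqrt(1231865/3 + 2478912) = sqrt(8668601/3) = sqrt(26005803)/3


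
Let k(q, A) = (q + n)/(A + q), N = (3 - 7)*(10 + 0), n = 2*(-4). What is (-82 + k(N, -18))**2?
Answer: 5541316/841 ≈ 6589.0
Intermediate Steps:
n = -8
N = -40 (N = -4*10 = -40)
k(q, A) = (-8 + q)/(A + q) (k(q, A) = (q - 8)/(A + q) = (-8 + q)/(A + q))
(-82 + k(N, -18))**2 = (-82 + (-8 - 40)/(-18 - 40))**2 = (-82 - 48/(-58))**2 = (-82 - 1/58*(-48))**2 = (-82 + 24/29)**2 = (-2354/29)**2 = 5541316/841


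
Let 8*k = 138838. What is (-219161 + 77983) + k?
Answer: -495293/4 ≈ -1.2382e+5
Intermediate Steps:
k = 69419/4 (k = (⅛)*138838 = 69419/4 ≈ 17355.)
(-219161 + 77983) + k = (-219161 + 77983) + 69419/4 = -141178 + 69419/4 = -495293/4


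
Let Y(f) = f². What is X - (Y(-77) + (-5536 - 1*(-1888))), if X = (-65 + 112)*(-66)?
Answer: -5383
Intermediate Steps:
X = -3102 (X = 47*(-66) = -3102)
X - (Y(-77) + (-5536 - 1*(-1888))) = -3102 - ((-77)² + (-5536 - 1*(-1888))) = -3102 - (5929 + (-5536 + 1888)) = -3102 - (5929 - 3648) = -3102 - 1*2281 = -3102 - 2281 = -5383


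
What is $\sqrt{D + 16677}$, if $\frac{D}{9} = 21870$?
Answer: $3 \sqrt{23723} \approx 462.07$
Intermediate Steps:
$D = 196830$ ($D = 9 \cdot 21870 = 196830$)
$\sqrt{D + 16677} = \sqrt{196830 + 16677} = \sqrt{213507} = 3 \sqrt{23723}$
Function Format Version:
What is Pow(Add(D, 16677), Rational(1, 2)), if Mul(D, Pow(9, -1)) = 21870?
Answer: Mul(3, Pow(23723, Rational(1, 2))) ≈ 462.07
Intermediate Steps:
D = 196830 (D = Mul(9, 21870) = 196830)
Pow(Add(D, 16677), Rational(1, 2)) = Pow(Add(196830, 16677), Rational(1, 2)) = Pow(213507, Rational(1, 2)) = Mul(3, Pow(23723, Rational(1, 2)))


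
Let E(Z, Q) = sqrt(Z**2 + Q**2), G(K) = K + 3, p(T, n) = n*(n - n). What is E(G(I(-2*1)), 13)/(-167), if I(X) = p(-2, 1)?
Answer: -sqrt(178)/167 ≈ -0.079890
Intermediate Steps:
p(T, n) = 0 (p(T, n) = n*0 = 0)
I(X) = 0
G(K) = 3 + K
E(Z, Q) = sqrt(Q**2 + Z**2)
E(G(I(-2*1)), 13)/(-167) = sqrt(13**2 + (3 + 0)**2)/(-167) = sqrt(169 + 3**2)*(-1/167) = sqrt(169 + 9)*(-1/167) = sqrt(178)*(-1/167) = -sqrt(178)/167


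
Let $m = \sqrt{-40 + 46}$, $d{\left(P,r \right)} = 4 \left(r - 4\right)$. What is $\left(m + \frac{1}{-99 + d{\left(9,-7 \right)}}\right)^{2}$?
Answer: $\frac{122695}{20449} - \frac{2 \sqrt{6}}{143} \approx 5.9658$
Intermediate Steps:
$d{\left(P,r \right)} = -16 + 4 r$ ($d{\left(P,r \right)} = 4 \left(-4 + r\right) = -16 + 4 r$)
$m = \sqrt{6} \approx 2.4495$
$\left(m + \frac{1}{-99 + d{\left(9,-7 \right)}}\right)^{2} = \left(\sqrt{6} + \frac{1}{-99 + \left(-16 + 4 \left(-7\right)\right)}\right)^{2} = \left(\sqrt{6} + \frac{1}{-99 - 44}\right)^{2} = \left(\sqrt{6} + \frac{1}{-143}\right)^{2} = \left(\sqrt{6} - \frac{1}{143}\right)^{2} = \left(- \frac{1}{143} + \sqrt{6}\right)^{2}$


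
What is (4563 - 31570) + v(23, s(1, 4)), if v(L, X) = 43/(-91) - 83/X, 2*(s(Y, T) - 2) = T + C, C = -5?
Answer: -7388146/273 ≈ -27063.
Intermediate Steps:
s(Y, T) = -½ + T/2 (s(Y, T) = 2 + (T - 5)/2 = 2 + (-5 + T)/2 = 2 + (-5/2 + T/2) = -½ + T/2)
v(L, X) = -43/91 - 83/X (v(L, X) = 43*(-1/91) - 83/X = -43/91 - 83/X)
(4563 - 31570) + v(23, s(1, 4)) = (4563 - 31570) + (-43/91 - 83/(-½ + (½)*4)) = -27007 + (-43/91 - 83/(-½ + 2)) = -27007 + (-43/91 - 83/3/2) = -27007 + (-43/91 - 83*⅔) = -27007 + (-43/91 - 166/3) = -27007 - 15235/273 = -7388146/273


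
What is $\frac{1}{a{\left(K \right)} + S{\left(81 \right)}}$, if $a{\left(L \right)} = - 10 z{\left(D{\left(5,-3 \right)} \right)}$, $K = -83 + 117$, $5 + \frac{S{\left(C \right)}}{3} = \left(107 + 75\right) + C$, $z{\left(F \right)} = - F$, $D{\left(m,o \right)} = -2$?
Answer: $\frac{1}{754} \approx 0.0013263$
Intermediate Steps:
$S{\left(C \right)} = 531 + 3 C$ ($S{\left(C \right)} = -15 + 3 \left(\left(107 + 75\right) + C\right) = -15 + 3 \left(182 + C\right) = -15 + \left(546 + 3 C\right) = 531 + 3 C$)
$K = 34$
$a{\left(L \right)} = -20$ ($a{\left(L \right)} = - 10 \left(\left(-1\right) \left(-2\right)\right) = \left(-10\right) 2 = -20$)
$\frac{1}{a{\left(K \right)} + S{\left(81 \right)}} = \frac{1}{-20 + \left(531 + 3 \cdot 81\right)} = \frac{1}{-20 + \left(531 + 243\right)} = \frac{1}{-20 + 774} = \frac{1}{754}$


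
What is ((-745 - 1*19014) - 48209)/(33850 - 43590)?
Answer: 16992/2435 ≈ 6.9782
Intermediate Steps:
((-745 - 1*19014) - 48209)/(33850 - 43590) = ((-745 - 19014) - 48209)/(-9740) = (-19759 - 48209)*(-1/9740) = -67968*(-1/9740) = 16992/2435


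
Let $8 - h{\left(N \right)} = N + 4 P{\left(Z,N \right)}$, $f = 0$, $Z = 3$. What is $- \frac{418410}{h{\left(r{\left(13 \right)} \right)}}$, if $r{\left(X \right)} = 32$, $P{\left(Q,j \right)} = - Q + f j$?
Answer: $\frac{69735}{2} \approx 34868.0$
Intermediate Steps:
$P{\left(Q,j \right)} = - Q$ ($P{\left(Q,j \right)} = - Q + 0 j = - Q + 0 = - Q$)
$h{\left(N \right)} = 20 - N$ ($h{\left(N \right)} = 8 - \left(N + 4 \left(\left(-1\right) 3\right)\right) = 8 - \left(N + 4 \left(-3\right)\right) = 8 - \left(N - 12\right) = 8 - \left(-12 + N\right) = 20 - N$)
$- \frac{418410}{h{\left(r{\left(13 \right)} \right)}} = - \frac{418410}{20 - 32} = - \frac{418410}{-12} = \left(-418410\right) \left(- \frac{1}{12}\right) = \frac{69735}{2}$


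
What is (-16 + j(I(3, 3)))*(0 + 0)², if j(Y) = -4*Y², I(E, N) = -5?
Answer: 0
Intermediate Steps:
(-16 + j(I(3, 3)))*(0 + 0)² = (-16 - 4*(-5)²)*(0 + 0)² = (-16 - 4*25)*0² = (-16 - 100)*0 = -116*0 = 0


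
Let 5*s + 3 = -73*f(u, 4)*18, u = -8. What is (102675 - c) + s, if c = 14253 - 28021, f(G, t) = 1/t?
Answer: 1163767/10 ≈ 1.1638e+5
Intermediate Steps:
c = -13768
s = -663/10 (s = -3/5 + (-73/4*18)/5 = -3/5 + (1/5)*(-657/2) = -3/5 - 657/10 = -663/10 ≈ -66.300)
(102675 - c) + s = (102675 - 1*(-13768)) - 663/10 = (102675 + 13768) - 663/10 = 116443 - 663/10 = 1163767/10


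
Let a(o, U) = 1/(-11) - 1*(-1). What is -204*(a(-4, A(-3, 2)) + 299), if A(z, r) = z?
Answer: -672996/11 ≈ -61181.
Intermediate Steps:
a(o, U) = 10/11 (a(o, U) = -1/11 + 1 = 10/11)
-204*(a(-4, A(-3, 2)) + 299) = -204*(10/11 + 299) = -204*3299/11 = -672996/11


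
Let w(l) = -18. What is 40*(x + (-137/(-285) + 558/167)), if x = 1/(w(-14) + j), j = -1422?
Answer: 17460091/114228 ≈ 152.85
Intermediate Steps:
x = -1/1440 (x = 1/(-18 - 1422) = 1/(-1440) = -1/1440 ≈ -0.00069444)
40*(x + (-137/(-285) + 558/167)) = 40*(-1/1440 + (-137/(-285) + 558/167)) = 40*(-1/1440 + (-137*(-1/285) + 558*(1/167))) = 40*(-1/1440 + (137/285 + 558/167)) = 40*(-1/1440 + 181909/47595) = 40*(17460091/4569120) = 17460091/114228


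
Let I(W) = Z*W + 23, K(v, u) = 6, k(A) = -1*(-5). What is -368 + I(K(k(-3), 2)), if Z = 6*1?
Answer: -309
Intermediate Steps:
k(A) = 5
Z = 6
I(W) = 23 + 6*W (I(W) = 6*W + 23 = 23 + 6*W)
-368 + I(K(k(-3), 2)) = -368 + (23 + 6*6) = -368 + (23 + 36) = -368 + 59 = -309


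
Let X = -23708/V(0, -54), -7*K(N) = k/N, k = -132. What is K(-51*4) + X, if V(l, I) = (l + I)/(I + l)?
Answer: -2821263/119 ≈ -23708.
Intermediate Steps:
V(l, I) = 1 (V(l, I) = (I + l)/(I + l) = 1)
K(N) = 132/(7*N) (K(N) = -(-132)/(7*N) = 132/(7*N))
X = -23708 (X = -23708/1 = -23708*1 = -23708)
K(-51*4) + X = 132/(7*((-51*4))) - 23708 = (132/7)/(-204) - 23708 = (132/7)*(-1/204) - 23708 = -11/119 - 23708 = -2821263/119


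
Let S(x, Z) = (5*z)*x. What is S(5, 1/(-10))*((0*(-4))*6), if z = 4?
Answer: 0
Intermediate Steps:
S(x, Z) = 20*x (S(x, Z) = (5*4)*x = 20*x)
S(5, 1/(-10))*((0*(-4))*6) = (20*5)*((0*(-4))*6) = 100*(0*6) = 100*0 = 0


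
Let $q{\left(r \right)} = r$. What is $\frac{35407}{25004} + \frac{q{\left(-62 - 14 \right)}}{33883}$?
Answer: $\frac{1197795077}{847210532} \approx 1.4138$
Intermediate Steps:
$\frac{35407}{25004} + \frac{q{\left(-62 - 14 \right)}}{33883} = \frac{35407}{25004} + \frac{-62 - 14}{33883} = 35407 \cdot \frac{1}{25004} + \left(-62 - 14\right) \frac{1}{33883} = \frac{35407}{25004} - \frac{76}{33883} = \frac{1197795077}{847210532}$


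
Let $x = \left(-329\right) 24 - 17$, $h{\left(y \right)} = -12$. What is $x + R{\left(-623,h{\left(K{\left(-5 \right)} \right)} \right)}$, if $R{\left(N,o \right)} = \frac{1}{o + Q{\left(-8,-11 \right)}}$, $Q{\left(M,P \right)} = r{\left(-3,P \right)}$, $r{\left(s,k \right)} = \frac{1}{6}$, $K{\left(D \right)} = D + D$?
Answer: $- \frac{561829}{71} \approx -7913.1$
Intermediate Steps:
$K{\left(D \right)} = 2 D$
$r{\left(s,k \right)} = \frac{1}{6}$
$Q{\left(M,P \right)} = \frac{1}{6}$
$R{\left(N,o \right)} = \frac{1}{\frac{1}{6} + o}$ ($R{\left(N,o \right)} = \frac{1}{o + \frac{1}{6}} = \frac{1}{\frac{1}{6} + o}$)
$x = -7913$ ($x = -7896 - 17 = -7913$)
$x + R{\left(-623,h{\left(K{\left(-5 \right)} \right)} \right)} = -7913 + \frac{6}{1 + 6 \left(-12\right)} = -7913 + \frac{6}{1 - 72} = -7913 + \frac{6}{-71} = -7913 + 6 \left(- \frac{1}{71}\right) = -7913 - \frac{6}{71} = - \frac{561829}{71}$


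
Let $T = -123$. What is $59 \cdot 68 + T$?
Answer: $3889$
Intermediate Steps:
$59 \cdot 68 + T = 59 \cdot 68 - 123 = 4012 - 123 = 3889$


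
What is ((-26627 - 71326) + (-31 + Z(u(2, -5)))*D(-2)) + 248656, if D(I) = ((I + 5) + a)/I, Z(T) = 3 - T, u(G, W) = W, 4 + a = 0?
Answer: 301383/2 ≈ 1.5069e+5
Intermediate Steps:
a = -4 (a = -4 + 0 = -4)
D(I) = (1 + I)/I (D(I) = ((I + 5) - 4)/I = ((5 + I) - 4)/I = (1 + I)/I)
((-26627 - 71326) + (-31 + Z(u(2, -5)))*D(-2)) + 248656 = ((-26627 - 71326) + (-31 + (3 - 1*(-5)))*((1 - 2)/(-2))) + 248656 = (-97953 + (-31 + (3 + 5))*(-1/2*(-1))) + 248656 = (-97953 + (-31 + 8)*(1/2)) + 248656 = (-97953 - 23*1/2) + 248656 = (-97953 - 23/2) + 248656 = -195929/2 + 248656 = 301383/2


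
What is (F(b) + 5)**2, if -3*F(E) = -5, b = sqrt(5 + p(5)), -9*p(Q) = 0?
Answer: 400/9 ≈ 44.444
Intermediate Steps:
p(Q) = 0 (p(Q) = -1/9*0 = 0)
b = sqrt(5) (b = sqrt(5 + 0) = sqrt(5) ≈ 2.2361)
F(E) = 5/3 (F(E) = -1/3*(-5) = 5/3)
(F(b) + 5)**2 = (5/3 + 5)**2 = (20/3)**2 = 400/9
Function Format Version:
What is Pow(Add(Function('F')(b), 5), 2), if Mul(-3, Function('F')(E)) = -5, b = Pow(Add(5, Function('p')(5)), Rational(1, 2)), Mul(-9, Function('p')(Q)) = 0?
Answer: Rational(400, 9) ≈ 44.444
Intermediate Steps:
Function('p')(Q) = 0 (Function('p')(Q) = Mul(Rational(-1, 9), 0) = 0)
b = Pow(5, Rational(1, 2)) (b = Pow(Add(5, 0), Rational(1, 2)) = Pow(5, Rational(1, 2)) ≈ 2.2361)
Function('F')(E) = Rational(5, 3) (Function('F')(E) = Mul(Rational(-1, 3), -5) = Rational(5, 3))
Pow(Add(Function('F')(b), 5), 2) = Pow(Add(Rational(5, 3), 5), 2) = Pow(Rational(20, 3), 2) = Rational(400, 9)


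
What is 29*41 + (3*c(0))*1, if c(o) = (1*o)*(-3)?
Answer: 1189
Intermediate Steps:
c(o) = -3*o (c(o) = o*(-3) = -3*o)
29*41 + (3*c(0))*1 = 29*41 + (3*(-3*0))*1 = 1189 + (3*0)*1 = 1189 + 0*1 = 1189 + 0 = 1189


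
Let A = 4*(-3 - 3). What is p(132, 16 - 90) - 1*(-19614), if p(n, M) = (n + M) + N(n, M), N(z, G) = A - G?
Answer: 19722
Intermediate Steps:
A = -24 (A = 4*(-6) = -24)
N(z, G) = -24 - G
p(n, M) = -24 + n (p(n, M) = (n + M) + (-24 - M) = (M + n) + (-24 - M) = -24 + n)
p(132, 16 - 90) - 1*(-19614) = (-24 + 132) - 1*(-19614) = 108 + 19614 = 19722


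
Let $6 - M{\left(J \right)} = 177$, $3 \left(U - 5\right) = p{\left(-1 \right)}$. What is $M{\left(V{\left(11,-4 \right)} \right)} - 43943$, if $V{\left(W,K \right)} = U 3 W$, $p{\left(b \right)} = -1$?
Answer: $-44114$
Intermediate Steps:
$U = \frac{14}{3}$ ($U = 5 + \frac{1}{3} \left(-1\right) = 5 - \frac{1}{3} = \frac{14}{3} \approx 4.6667$)
$V{\left(W,K \right)} = 14 W$ ($V{\left(W,K \right)} = \frac{14}{3} \cdot 3 W = 14 W$)
$M{\left(J \right)} = -171$ ($M{\left(J \right)} = 6 - 177 = -171$)
$M{\left(V{\left(11,-4 \right)} \right)} - 43943 = -171 - 43943 = -44114$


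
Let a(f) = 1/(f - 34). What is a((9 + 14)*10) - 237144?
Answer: -46480223/196 ≈ -2.3714e+5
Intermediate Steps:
a(f) = 1/(-34 + f)
a((9 + 14)*10) - 237144 = 1/(-34 + (9 + 14)*10) - 237144 = 1/(-34 + 23*10) - 237144 = 1/(-34 + 230) - 237144 = 1/196 - 237144 = -46480223/196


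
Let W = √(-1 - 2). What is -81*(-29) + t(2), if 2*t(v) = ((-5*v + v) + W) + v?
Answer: 2346 + I*√3/2 ≈ 2346.0 + 0.86602*I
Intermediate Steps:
W = I*√3 (W = √(-3) = I*√3 ≈ 1.732*I)
t(v) = -3*v/2 + I*√3/2 (t(v) = (((-5*v + v) + I*√3) + v)/2 = ((-4*v + I*√3) + v)/2 = (-3*v + I*√3)/2 = -3*v/2 + I*√3/2)
-81*(-29) + t(2) = -81*(-29) + (-3/2*2 + I*√3/2) = 2349 + (-3 + I*√3/2) = 2346 + I*√3/2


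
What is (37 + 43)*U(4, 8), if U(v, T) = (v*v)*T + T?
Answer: 10880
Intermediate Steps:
U(v, T) = T + T*v² (U(v, T) = v²*T + T = T*v² + T = T + T*v²)
(37 + 43)*U(4, 8) = (37 + 43)*(8*(1 + 4²)) = 80*(8*(1 + 16)) = 80*(8*17) = 80*136 = 10880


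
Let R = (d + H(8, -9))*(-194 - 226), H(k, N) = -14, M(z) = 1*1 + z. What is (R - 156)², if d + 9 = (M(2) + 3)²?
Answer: 31539456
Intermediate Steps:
M(z) = 1 + z
d = 27 (d = -9 + ((1 + 2) + 3)² = -9 + (3 + 3)² = -9 + 6² = -9 + 36 = 27)
R = -5460 (R = (27 - 14)*(-194 - 226) = 13*(-420) = -5460)
(R - 156)² = (-5460 - 156)² = (-5616)² = 31539456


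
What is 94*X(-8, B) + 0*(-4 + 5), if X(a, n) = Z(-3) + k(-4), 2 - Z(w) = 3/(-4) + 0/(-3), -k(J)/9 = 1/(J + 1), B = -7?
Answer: 1081/2 ≈ 540.50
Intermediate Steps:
k(J) = -9/(1 + J) (k(J) = -9/(J + 1) = -9/(1 + J))
Z(w) = 11/4 (Z(w) = 2 - (3/(-4) + 0/(-3)) = 2 - (3*(-¼) + 0*(-⅓)) = 2 - (-¾ + 0) = 2 - 1*(-¾) = 2 + ¾ = 11/4)
X(a, n) = 23/4 (X(a, n) = 11/4 - 9/(1 - 4) = 11/4 - 9/(-3) = 11/4 - 9*(-⅓) = 11/4 + 3 = 23/4)
94*X(-8, B) + 0*(-4 + 5) = 94*(23/4) + 0*(-4 + 5) = 1081/2 + 0*1 = 1081/2 + 0 = 1081/2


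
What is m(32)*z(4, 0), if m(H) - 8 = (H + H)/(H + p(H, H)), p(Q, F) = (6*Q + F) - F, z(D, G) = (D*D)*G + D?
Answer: 232/7 ≈ 33.143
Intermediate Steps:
z(D, G) = D + G*D² (z(D, G) = D²*G + D = G*D² + D = D + G*D²)
p(Q, F) = 6*Q (p(Q, F) = (F + 6*Q) - F = 6*Q)
m(H) = 58/7 (m(H) = 8 + (H + H)/(H + 6*H) = 8 + (2*H)/((7*H)) = 8 + (2*H)*(1/(7*H)) = 8 + 2/7 = 58/7)
m(32)*z(4, 0) = 58*(4*(1 + 4*0))/7 = 58*(4*(1 + 0))/7 = 58*(4*1)/7 = (58/7)*4 = 232/7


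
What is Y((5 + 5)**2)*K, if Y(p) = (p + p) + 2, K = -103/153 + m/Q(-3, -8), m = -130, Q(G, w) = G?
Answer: 1318454/153 ≈ 8617.3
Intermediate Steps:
K = 6527/153 (K = -103/153 - 130/(-3) = -103*1/153 - 130*(-1/3) = -103/153 + 130/3 = 6527/153 ≈ 42.660)
Y(p) = 2 + 2*p (Y(p) = 2*p + 2 = 2 + 2*p)
Y((5 + 5)**2)*K = (2 + 2*(5 + 5)**2)*(6527/153) = (2 + 2*10**2)*(6527/153) = (2 + 2*100)*(6527/153) = (2 + 200)*(6527/153) = 202*(6527/153) = 1318454/153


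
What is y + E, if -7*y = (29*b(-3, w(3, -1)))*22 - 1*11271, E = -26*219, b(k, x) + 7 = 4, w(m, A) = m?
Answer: -26673/7 ≈ -3810.4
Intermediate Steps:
b(k, x) = -3 (b(k, x) = -7 + 4 = -3)
E = -5694
y = 13185/7 (y = -((29*(-3))*22 - 1*11271)/7 = -(-87*22 - 11271)/7 = -(-1914 - 11271)/7 = -1/7*(-13185) = 13185/7 ≈ 1883.6)
y + E = 13185/7 - 5694 = -26673/7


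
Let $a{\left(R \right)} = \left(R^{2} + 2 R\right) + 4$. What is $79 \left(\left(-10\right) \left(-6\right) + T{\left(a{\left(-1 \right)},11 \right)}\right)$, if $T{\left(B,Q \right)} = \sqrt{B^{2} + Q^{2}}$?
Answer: $4740 + 79 \sqrt{130} \approx 5640.7$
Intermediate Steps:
$a{\left(R \right)} = 4 + R^{2} + 2 R$
$79 \left(\left(-10\right) \left(-6\right) + T{\left(a{\left(-1 \right)},11 \right)}\right) = 79 \left(\left(-10\right) \left(-6\right) + \sqrt{\left(4 + \left(-1\right)^{2} + 2 \left(-1\right)\right)^{2} + 11^{2}}\right) = 79 \left(60 + \sqrt{\left(4 + 1 - 2\right)^{2} + 121}\right) = 79 \left(60 + \sqrt{3^{2} + 121}\right) = 79 \left(60 + \sqrt{9 + 121}\right) = 79 \left(60 + \sqrt{130}\right) = 4740 + 79 \sqrt{130}$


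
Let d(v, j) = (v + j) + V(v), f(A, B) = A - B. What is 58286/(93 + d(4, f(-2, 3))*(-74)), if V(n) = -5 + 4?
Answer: 58286/241 ≈ 241.85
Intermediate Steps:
V(n) = -1
d(v, j) = -1 + j + v (d(v, j) = (v + j) - 1 = (j + v) - 1 = -1 + j + v)
58286/(93 + d(4, f(-2, 3))*(-74)) = 58286/(93 + (-1 + (-2 - 1*3) + 4)*(-74)) = 58286/(93 + (-1 + (-2 - 3) + 4)*(-74)) = 58286/(93 + (-1 - 5 + 4)*(-74)) = 58286/(93 - 2*(-74)) = 58286/(93 + 148) = 58286/241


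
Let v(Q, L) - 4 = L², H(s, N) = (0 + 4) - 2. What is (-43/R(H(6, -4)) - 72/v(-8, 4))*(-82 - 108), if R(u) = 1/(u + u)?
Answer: 33364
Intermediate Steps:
H(s, N) = 2 (H(s, N) = 4 - 2 = 2)
v(Q, L) = 4 + L²
R(u) = 1/(2*u)
(-43/R(H(6, -4)) - 72/v(-8, 4))*(-82 - 108) = (-43/((½)/2) - 72/(4 + 4²))*(-82 - 108) = (-43/((½)*(½)) - 72/(4 + 16))*(-190) = (-43/¼ - 72/20)*(-190) = (-43*4 - 72*1/20)*(-190) = (-172 - 18/5)*(-190) = -878/5*(-190) = 33364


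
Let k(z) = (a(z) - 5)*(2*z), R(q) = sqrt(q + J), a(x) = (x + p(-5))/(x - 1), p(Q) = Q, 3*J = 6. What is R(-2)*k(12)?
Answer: 0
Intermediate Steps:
J = 2 (J = (1/3)*6 = 2)
a(x) = (-5 + x)/(-1 + x) (a(x) = (x - 5)/(x - 1) = (-5 + x)/(-1 + x))
R(q) = sqrt(2 + q) (R(q) = sqrt(q + 2) = sqrt(2 + q))
k(z) = 2*z*(-5 + (-5 + z)/(-1 + z)) (k(z) = ((-5 + z)/(-1 + z) - 5)*(2*z) = (-5 + (-5 + z)/(-1 + z))*(2*z) = 2*z*(-5 + (-5 + z)/(-1 + z)))
R(-2)*k(12) = sqrt(2 - 2)*(-8*12**2/(-1 + 12)) = sqrt(0)*(-8*144/11) = 0*(-8*144*1/11) = 0*(-1152/11) = 0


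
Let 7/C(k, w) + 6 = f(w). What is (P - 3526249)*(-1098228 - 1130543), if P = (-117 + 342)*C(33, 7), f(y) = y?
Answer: 7855691195654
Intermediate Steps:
C(k, w) = 7/(-6 + w)
P = 1575 (P = (-117 + 342)*(7/(-6 + 7)) = 225*(7/1) = 225*(7*1) = 225*7 = 1575)
(P - 3526249)*(-1098228 - 1130543) = (1575 - 3526249)*(-1098228 - 1130543) = -3524674*(-2228771) = 7855691195654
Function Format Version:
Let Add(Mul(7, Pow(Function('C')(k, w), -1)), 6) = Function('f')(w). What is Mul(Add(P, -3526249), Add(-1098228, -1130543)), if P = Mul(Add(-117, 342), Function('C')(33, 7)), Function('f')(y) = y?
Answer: 7855691195654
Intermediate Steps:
Function('C')(k, w) = Mul(7, Pow(Add(-6, w), -1))
P = 1575 (P = Mul(Add(-117, 342), Mul(7, Pow(Add(-6, 7), -1))) = Mul(225, Mul(7, Pow(1, -1))) = Mul(225, Mul(7, 1)) = Mul(225, 7) = 1575)
Mul(Add(P, -3526249), Add(-1098228, -1130543)) = Mul(Add(1575, -3526249), Add(-1098228, -1130543)) = Mul(-3524674, -2228771) = 7855691195654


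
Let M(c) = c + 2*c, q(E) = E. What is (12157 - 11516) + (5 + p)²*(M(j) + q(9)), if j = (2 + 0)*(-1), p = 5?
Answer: 941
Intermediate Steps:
j = -2 (j = 2*(-1) = -2)
M(c) = 3*c
(12157 - 11516) + (5 + p)²*(M(j) + q(9)) = (12157 - 11516) + (5 + 5)²*(3*(-2) + 9) = 641 + 10²*(-6 + 9) = 641 + 100*3 = 641 + 300 = 941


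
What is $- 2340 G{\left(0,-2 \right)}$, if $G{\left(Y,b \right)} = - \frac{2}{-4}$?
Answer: $-1170$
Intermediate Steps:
$G{\left(Y,b \right)} = \frac{1}{2}$ ($G{\left(Y,b \right)} = \left(-2\right) \left(- \frac{1}{4}\right) = \frac{1}{2}$)
$- 2340 G{\left(0,-2 \right)} = \left(-2340\right) \frac{1}{2} = -1170$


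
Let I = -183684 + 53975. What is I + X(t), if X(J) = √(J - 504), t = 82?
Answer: -129709 + I*√422 ≈ -1.2971e+5 + 20.543*I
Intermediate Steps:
I = -129709
X(J) = √(-504 + J)
I + X(t) = -129709 + √(-504 + 82) = -129709 + √(-422) = -129709 + I*√422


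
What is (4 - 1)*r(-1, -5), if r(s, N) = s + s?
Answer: -6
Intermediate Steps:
r(s, N) = 2*s
(4 - 1)*r(-1, -5) = (4 - 1)*(2*(-1)) = 3*(-2) = -6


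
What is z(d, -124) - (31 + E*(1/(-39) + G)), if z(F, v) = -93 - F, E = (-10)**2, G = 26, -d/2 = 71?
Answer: -100598/39 ≈ -2579.4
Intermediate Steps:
d = -142 (d = -2*71 = -142)
E = 100
z(d, -124) - (31 + E*(1/(-39) + G)) = (-93 - 1*(-142)) - (31 + 100*(1/(-39) + 26)) = (-93 + 142) - (31 + 100*(-1/39 + 26)) = 49 - (31 + 100*(1013/39)) = 49 - (31 + 101300/39) = 49 - 1*102509/39 = 49 - 102509/39 = -100598/39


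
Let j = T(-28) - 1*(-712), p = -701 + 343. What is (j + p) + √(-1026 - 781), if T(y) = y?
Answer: 326 + I*√1807 ≈ 326.0 + 42.509*I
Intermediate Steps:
p = -358
j = 684 (j = -28 - 1*(-712) = -28 + 712 = 684)
(j + p) + √(-1026 - 781) = (684 - 358) + √(-1026 - 781) = 326 + √(-1807) = 326 + I*√1807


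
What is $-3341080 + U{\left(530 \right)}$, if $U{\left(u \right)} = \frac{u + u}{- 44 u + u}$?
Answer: $- \frac{143666442}{43} \approx -3.3411 \cdot 10^{6}$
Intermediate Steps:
$U{\left(u \right)} = - \frac{2}{43}$ ($U{\left(u \right)} = \frac{2 u}{\left(-43\right) u} = 2 u \left(- \frac{1}{43 u}\right) = - \frac{2}{43}$)
$-3341080 + U{\left(530 \right)} = -3341080 - \frac{2}{43} = - \frac{143666442}{43}$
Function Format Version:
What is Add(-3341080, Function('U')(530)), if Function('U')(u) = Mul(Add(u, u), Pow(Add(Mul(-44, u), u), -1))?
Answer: Rational(-143666442, 43) ≈ -3.3411e+6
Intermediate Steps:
Function('U')(u) = Rational(-2, 43) (Function('U')(u) = Mul(Mul(2, u), Pow(Mul(-43, u), -1)) = Mul(Mul(2, u), Mul(Rational(-1, 43), Pow(u, -1))) = Rational(-2, 43))
Add(-3341080, Function('U')(530)) = Add(-3341080, Rational(-2, 43)) = Rational(-143666442, 43)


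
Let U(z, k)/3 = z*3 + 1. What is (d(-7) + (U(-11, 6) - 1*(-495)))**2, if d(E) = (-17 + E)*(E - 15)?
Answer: 859329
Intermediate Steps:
U(z, k) = 3 + 9*z (U(z, k) = 3*(z*3 + 1) = 3*(3*z + 1) = 3*(1 + 3*z) = 3 + 9*z)
d(E) = (-17 + E)*(-15 + E)
(d(-7) + (U(-11, 6) - 1*(-495)))**2 = ((255 + (-7)**2 - 32*(-7)) + ((3 + 9*(-11)) - 1*(-495)))**2 = ((255 + 49 + 224) + ((3 - 99) + 495))**2 = (528 + (-96 + 495))**2 = (528 + 399)**2 = 927**2 = 859329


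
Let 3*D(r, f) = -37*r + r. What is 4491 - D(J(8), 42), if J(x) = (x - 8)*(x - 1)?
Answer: 4491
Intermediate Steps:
J(x) = (-1 + x)*(-8 + x) (J(x) = (-8 + x)*(-1 + x) = (-1 + x)*(-8 + x))
D(r, f) = -12*r (D(r, f) = (-37*r + r)/3 = (-36*r)/3 = -12*r)
4491 - D(J(8), 42) = 4491 - (-12)*(8 + 8**2 - 9*8) = 4491 - (-12)*(8 + 64 - 72) = 4491 - (-12)*0 = 4491 - 1*0 = 4491 + 0 = 4491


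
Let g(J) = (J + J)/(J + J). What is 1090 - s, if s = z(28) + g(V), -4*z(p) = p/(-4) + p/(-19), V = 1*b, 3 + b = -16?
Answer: 82603/76 ≈ 1086.9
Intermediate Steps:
b = -19 (b = -3 - 16 = -19)
V = -19 (V = 1*(-19) = -19)
z(p) = 23*p/304 (z(p) = -(p/(-4) + p/(-19))/4 = -(p*(-1/4) + p*(-1/19))/4 = -(-p/4 - p/19)/4 = -(-23)*p/304 = 23*p/304)
g(J) = 1 (g(J) = (2*J)/((2*J)) = (2*J)*(1/(2*J)) = 1)
s = 237/76 (s = (23/304)*28 + 1 = 161/76 + 1 = 237/76 ≈ 3.1184)
1090 - s = 1090 - 1*237/76 = 1090 - 237/76 = 82603/76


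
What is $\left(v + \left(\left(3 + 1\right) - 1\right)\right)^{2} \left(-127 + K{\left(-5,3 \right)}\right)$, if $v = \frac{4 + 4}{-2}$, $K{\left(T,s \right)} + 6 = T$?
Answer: $-138$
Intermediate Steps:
$K{\left(T,s \right)} = -6 + T$
$v = -4$ ($v = 8 \left(- \frac{1}{2}\right) = -4$)
$\left(v + \left(\left(3 + 1\right) - 1\right)\right)^{2} \left(-127 + K{\left(-5,3 \right)}\right) = \left(-4 + \left(\left(3 + 1\right) - 1\right)\right)^{2} \left(-127 - 11\right) = \left(-4 + \left(4 - 1\right)\right)^{2} \left(-127 - 11\right) = \left(-4 + 3\right)^{2} \left(-138\right) = \left(-1\right)^{2} \left(-138\right) = 1 \left(-138\right) = -138$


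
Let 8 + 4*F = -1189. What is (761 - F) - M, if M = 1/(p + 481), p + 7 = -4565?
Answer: 17349935/16364 ≈ 1060.3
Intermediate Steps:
p = -4572 (p = -7 - 4565 = -4572)
F = -1197/4 (F = -2 + (¼)*(-1189) = -2 - 1189/4 = -1197/4 ≈ -299.25)
M = -1/4091 (M = 1/(-4572 + 481) = 1/(-4091) = -1/4091 ≈ -0.00024444)
(761 - F) - M = (761 - 1*(-1197/4)) - 1*(-1/4091) = (761 + 1197/4) + 1/4091 = 4241/4 + 1/4091 = 17349935/16364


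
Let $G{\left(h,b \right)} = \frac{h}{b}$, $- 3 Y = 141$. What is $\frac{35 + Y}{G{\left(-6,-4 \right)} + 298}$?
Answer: $- \frac{24}{599} \approx -0.040067$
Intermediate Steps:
$Y = -47$ ($Y = \left(- \frac{1}{3}\right) 141 = -47$)
$\frac{35 + Y}{G{\left(-6,-4 \right)} + 298} = \frac{35 - 47}{- \frac{6}{-4} + 298} = - \frac{12}{\left(-6\right) \left(- \frac{1}{4}\right) + 298} = - \frac{12}{\frac{3}{2} + 298} = - \frac{12}{\frac{599}{2}} = \left(-12\right) \frac{2}{599} = - \frac{24}{599}$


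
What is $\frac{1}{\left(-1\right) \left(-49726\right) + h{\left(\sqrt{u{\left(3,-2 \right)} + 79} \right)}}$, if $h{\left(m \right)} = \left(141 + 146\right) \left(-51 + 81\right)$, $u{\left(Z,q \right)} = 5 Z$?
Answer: $\frac{1}{58336} \approx 1.7142 \cdot 10^{-5}$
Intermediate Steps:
$h{\left(m \right)} = 8610$ ($h{\left(m \right)} = 287 \cdot 30 = 8610$)
$\frac{1}{\left(-1\right) \left(-49726\right) + h{\left(\sqrt{u{\left(3,-2 \right)} + 79} \right)}} = \frac{1}{\left(-1\right) \left(-49726\right) + 8610} = \frac{1}{49726 + 8610} = \frac{1}{58336}$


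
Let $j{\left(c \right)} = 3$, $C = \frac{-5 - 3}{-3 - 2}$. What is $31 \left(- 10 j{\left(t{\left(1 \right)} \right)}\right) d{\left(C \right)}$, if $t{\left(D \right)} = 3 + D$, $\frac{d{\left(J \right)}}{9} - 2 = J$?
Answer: $-30132$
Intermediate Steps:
$C = \frac{8}{5}$ ($C = - \frac{8}{-5} = \left(-8\right) \left(- \frac{1}{5}\right) = \frac{8}{5} \approx 1.6$)
$d{\left(J \right)} = 18 + 9 J$
$31 \left(- 10 j{\left(t{\left(1 \right)} \right)}\right) d{\left(C \right)} = 31 \left(\left(-10\right) 3\right) \left(18 + 9 \cdot \frac{8}{5}\right) = 31 \left(-30\right) \left(18 + \frac{72}{5}\right) = \left(-930\right) \frac{162}{5} = -30132$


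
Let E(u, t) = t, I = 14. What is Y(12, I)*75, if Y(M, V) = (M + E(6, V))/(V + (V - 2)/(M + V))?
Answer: 12675/94 ≈ 134.84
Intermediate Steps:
Y(M, V) = (M + V)/(V + (-2 + V)/(M + V)) (Y(M, V) = (M + V)/(V + (V - 2)/(M + V)) = (M + V)/(V + (-2 + V)/(M + V)))
Y(12, I)*75 = ((12² + 14² + 2*12*14)/(-2 + 14 + 14² + 12*14))*75 = ((144 + 196 + 336)/(-2 + 14 + 196 + 168))*75 = (676/376)*75 = ((1/376)*676)*75 = (169/94)*75 = 12675/94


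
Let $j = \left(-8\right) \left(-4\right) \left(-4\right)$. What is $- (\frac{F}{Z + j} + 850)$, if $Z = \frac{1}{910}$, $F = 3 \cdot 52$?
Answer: $- \frac{98865190}{116479} \approx -848.78$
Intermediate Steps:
$F = 156$
$j = -128$ ($j = 32 \left(-4\right) = -128$)
$Z = \frac{1}{910} \approx 0.0010989$
$- (\frac{F}{Z + j} + 850) = - (\frac{1}{\frac{1}{910} - 128} \cdot 156 + 850) = - (\frac{1}{- \frac{116479}{910}} \cdot 156 + 850) = - (\left(- \frac{910}{116479}\right) 156 + 850) = - (- \frac{141960}{116479} + 850) = \left(-1\right) \frac{98865190}{116479} = - \frac{98865190}{116479}$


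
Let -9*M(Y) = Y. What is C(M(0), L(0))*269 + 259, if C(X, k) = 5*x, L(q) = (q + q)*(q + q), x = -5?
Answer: -6466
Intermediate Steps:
M(Y) = -Y/9
L(q) = 4*q² (L(q) = (2*q)*(2*q) = 4*q²)
C(X, k) = -25 (C(X, k) = 5*(-5) = -25)
C(M(0), L(0))*269 + 259 = -25*269 + 259 = -6725 + 259 = -6466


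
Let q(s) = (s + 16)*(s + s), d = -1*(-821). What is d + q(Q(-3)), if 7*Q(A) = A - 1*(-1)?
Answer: 39789/49 ≈ 812.02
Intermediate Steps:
Q(A) = ⅐ + A/7 (Q(A) = (A - 1*(-1))/7 = (A + 1)/7 = (1 + A)/7 = ⅐ + A/7)
d = 821
q(s) = 2*s*(16 + s) (q(s) = (16 + s)*(2*s) = 2*s*(16 + s))
d + q(Q(-3)) = 821 + 2*(⅐ + (⅐)*(-3))*(16 + (⅐ + (⅐)*(-3))) = 821 + 2*(⅐ - 3/7)*(16 + (⅐ - 3/7)) = 821 + 2*(-2/7)*(16 - 2/7) = 821 + 2*(-2/7)*(110/7) = 821 - 440/49 = 39789/49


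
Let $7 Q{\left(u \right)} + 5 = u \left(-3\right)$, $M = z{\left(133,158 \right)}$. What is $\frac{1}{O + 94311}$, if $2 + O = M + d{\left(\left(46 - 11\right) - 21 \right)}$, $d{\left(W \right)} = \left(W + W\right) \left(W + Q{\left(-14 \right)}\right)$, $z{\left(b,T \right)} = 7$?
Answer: $\frac{1}{94856} \approx 1.0542 \cdot 10^{-5}$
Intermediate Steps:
$M = 7$
$Q{\left(u \right)} = - \frac{5}{7} - \frac{3 u}{7}$ ($Q{\left(u \right)} = - \frac{5}{7} + \frac{u \left(-3\right)}{7} = - \frac{5}{7} + \frac{\left(-3\right) u}{7} = - \frac{5}{7} - \frac{3 u}{7}$)
$d{\left(W \right)} = 2 W \left(\frac{37}{7} + W\right)$ ($d{\left(W \right)} = \left(W + W\right) \left(W - - \frac{37}{7}\right) = 2 W \left(W + \left(- \frac{5}{7} + 6\right)\right) = 2 W \left(W + \frac{37}{7}\right) = 2 W \left(\frac{37}{7} + W\right)$)
$O = 545$ ($O = -2 + \left(7 + \frac{2 \left(\left(46 - 11\right) - 21\right) \left(37 + 7 \left(\left(46 - 11\right) - 21\right)\right)}{7}\right) = -2 + \left(7 + \frac{2 \left(35 - 21\right) \left(37 + 7 \left(35 - 21\right)\right)}{7}\right) = -2 + \left(7 + \frac{2}{7} \cdot 14 \left(37 + 7 \cdot 14\right)\right) = -2 + \left(7 + \frac{2}{7} \cdot 14 \left(37 + 98\right)\right) = -2 + \left(7 + \frac{2}{7} \cdot 14 \cdot 135\right) = -2 + \left(7 + 540\right) = -2 + 547 = 545$)
$\frac{1}{O + 94311} = \frac{1}{545 + 94311} = \frac{1}{94856}$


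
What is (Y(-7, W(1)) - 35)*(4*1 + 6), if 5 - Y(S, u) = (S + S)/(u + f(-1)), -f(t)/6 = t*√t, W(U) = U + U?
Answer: -293 - 21*I ≈ -293.0 - 21.0*I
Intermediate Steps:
W(U) = 2*U
f(t) = -6*t^(3/2) (f(t) = -6*t*√t = -6*t^(3/2))
Y(S, u) = 5 - 2*S/(u + 6*I) (Y(S, u) = 5 - (S + S)/(u - (-6)*I) = 5 - 2*S/(u - (-6)*I) = 5 - 2*S/(u + 6*I))
(Y(-7, W(1)) - 35)*(4*1 + 6) = ((-2*(-7) + 5*(2*1) + 30*I)/(2*1 + 6*I) - 35)*(4*1 + 6) = ((14 + 5*2 + 30*I)/(2 + 6*I) - 35)*(4 + 6) = (((2 - 6*I)/40)*(14 + 10 + 30*I) - 35)*10 = (((2 - 6*I)/40)*(24 + 30*I) - 35)*10 = ((2 - 6*I)*(24 + 30*I)/40 - 35)*10 = (-35 + (2 - 6*I)*(24 + 30*I)/40)*10 = -350 + (2 - 6*I)*(24 + 30*I)/4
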